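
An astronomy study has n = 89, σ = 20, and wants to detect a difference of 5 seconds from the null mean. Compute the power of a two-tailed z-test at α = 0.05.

SE = σ/√n = 20/√89 = 2.12. Non-centrality λ = d/SE = 5/2.12 = 2.358. Power ≈ Φ(λ - z_{α/2}) = Φ(2.358 - 1.96) = Φ(0.398) = 0.655.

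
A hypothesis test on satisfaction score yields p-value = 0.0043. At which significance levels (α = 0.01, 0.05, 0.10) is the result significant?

p = 0.0043. Significant at: α = 0.01, 0.05, 0.1.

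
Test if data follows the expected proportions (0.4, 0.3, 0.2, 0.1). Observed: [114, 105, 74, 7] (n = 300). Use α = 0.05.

Expected: [120.0, 90.0, 60.0, 30.0]. χ² = 23.7. df = 3, critical = 7.815. Reject H₀.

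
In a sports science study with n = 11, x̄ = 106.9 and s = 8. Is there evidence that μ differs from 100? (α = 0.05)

t = (x̄ - μ₀)/(s/√n) = (106.9 - 100)/(8/√11) = 2.861. df = 10, critical t = ±2.228. Reject H₀.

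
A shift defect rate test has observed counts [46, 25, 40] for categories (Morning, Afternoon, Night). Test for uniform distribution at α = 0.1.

Expected = 37 each. χ² = Σ(O-E)²/E = 6.324. df = 2, critical value = 4.605. Reject H₀.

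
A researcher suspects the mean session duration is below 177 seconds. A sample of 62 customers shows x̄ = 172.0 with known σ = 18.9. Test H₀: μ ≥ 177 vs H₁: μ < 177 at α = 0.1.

z = -2.083. Critical value: -1.28. Reject H₀.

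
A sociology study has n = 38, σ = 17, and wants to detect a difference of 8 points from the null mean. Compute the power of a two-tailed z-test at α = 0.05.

SE = σ/√n = 17/√38 = 2.758. Non-centrality λ = d/SE = 8/2.758 = 2.901. Power ≈ Φ(λ - z_{α/2}) = Φ(2.901 - 1.96) = Φ(0.941) = 0.827.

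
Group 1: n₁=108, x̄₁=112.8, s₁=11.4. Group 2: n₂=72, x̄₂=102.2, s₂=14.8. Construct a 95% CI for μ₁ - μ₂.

Difference = 10.6. SE = √(11.4²/108 + 14.8²/72) = 2.06. CI = (6.56, 14.64)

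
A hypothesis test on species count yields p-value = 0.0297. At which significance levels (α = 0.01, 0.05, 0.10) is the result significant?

p = 0.0297. Significant at: α = 0.05, 0.1.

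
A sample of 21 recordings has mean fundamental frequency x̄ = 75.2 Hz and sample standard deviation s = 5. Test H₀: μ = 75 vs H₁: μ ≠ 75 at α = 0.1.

t = (x̄ - μ₀)/(s/√n) = (75.2 - 75)/(5/√21) = 0.183. df = 20, critical t = ±1.725. Fail to reject H₀.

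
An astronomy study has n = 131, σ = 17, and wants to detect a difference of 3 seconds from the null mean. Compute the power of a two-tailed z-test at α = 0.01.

SE = σ/√n = 17/√131 = 1.485. Non-centrality λ = d/SE = 3/1.485 = 2.02. Power ≈ Φ(λ - z_{α/2}) = Φ(2.02 - 2.576) = Φ(-0.556) = 0.289.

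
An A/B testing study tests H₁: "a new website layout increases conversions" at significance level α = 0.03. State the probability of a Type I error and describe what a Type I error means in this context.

P(Type I error) = α = 0.03. A Type I error is rejecting H₀ when H₀ is actually true (false positive) — here, concluding that a new website layout increases conversions when in fact this is not the case. Consequence: rolling out a layout that doesn't actually help — wasted engineering effort.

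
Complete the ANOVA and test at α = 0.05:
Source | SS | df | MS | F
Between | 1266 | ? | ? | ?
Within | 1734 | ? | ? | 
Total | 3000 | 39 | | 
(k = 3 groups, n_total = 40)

df_between = 2, df_within = 37. MS_between = 633.0, MS_within = 46.86. F = 13.507, F_crit ≈ 3.252. Reject H₀.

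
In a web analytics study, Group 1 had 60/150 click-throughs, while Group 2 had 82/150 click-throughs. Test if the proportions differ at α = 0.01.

p̂₁ = 0.4, p̂₂ = 0.547, pooled p̂ = 0.473. z = -2.544. Critical: ±2.576. Fail to reject H₀.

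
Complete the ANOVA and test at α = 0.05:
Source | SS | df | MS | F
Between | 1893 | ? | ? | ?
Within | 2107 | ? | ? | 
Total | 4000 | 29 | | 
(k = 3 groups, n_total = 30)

df_between = 2, df_within = 27. MS_between = 946.5, MS_within = 78.04. F = 12.129, F_crit ≈ 3.354. Reject H₀.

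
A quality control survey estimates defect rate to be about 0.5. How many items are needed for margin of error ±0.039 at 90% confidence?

n = z²p(1-p)/E² = 1.645²×0.5×0.5/0.039² = 444.8 → n = 445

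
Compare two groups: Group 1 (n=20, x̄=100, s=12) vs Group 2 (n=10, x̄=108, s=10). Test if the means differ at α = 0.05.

Pooled sp = 11.4. t = -1.813, df = 28. Critical t = ±2.048. Fail to reject H₀.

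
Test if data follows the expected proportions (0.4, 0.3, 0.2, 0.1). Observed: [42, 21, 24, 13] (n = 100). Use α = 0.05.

Expected: [40.0, 30.0, 20.0, 10.0]. χ² = 4.5. df = 3, critical = 7.815. Fail to reject H₀.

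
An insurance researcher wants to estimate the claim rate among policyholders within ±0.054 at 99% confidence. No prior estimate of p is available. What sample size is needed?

Conservative approach: use p = 0.5 (maximizes p(1-p) = 0.25). n = z²(0.25)/E² = 2.576²×0.25/0.054² = 568.9 → n = 569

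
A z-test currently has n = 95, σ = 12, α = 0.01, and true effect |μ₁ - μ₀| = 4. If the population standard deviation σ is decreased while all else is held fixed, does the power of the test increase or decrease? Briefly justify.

Power increases: a smaller σ shrinks the standard error σ/√n, moving the sampling distribution under H₁ further from the critical value.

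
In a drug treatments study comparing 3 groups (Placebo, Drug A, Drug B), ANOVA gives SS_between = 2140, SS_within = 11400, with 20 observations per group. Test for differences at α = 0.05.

df_between = 2, df_within = 57. F = MS_between/MS_within = 1070.0/200.0 = 5.35. F_crit ≈ 3.159. Reject H₀. At least one mean differs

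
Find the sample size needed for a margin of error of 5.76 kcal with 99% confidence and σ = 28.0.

n = (z*σ/E)² = (2.576×28.0/5.76)² = 156.8 → n = 157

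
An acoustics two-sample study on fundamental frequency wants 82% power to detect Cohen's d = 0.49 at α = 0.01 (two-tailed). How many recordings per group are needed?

z_{α/2} = 2.576, z_β = Φ⁻¹(0.82) = 0.915. For small effect (d = 0.49): n per group = 2(z_{α/2} + z_β)²/d² = 2(2.576 + 0.915)²/0.49² = 101.5 → 102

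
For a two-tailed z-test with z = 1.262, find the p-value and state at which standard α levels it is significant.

p = 2·P(Z > |1.262|) = 2·(1 - Φ(1.262)) ≈ 0.2069. Not significant at any standard level.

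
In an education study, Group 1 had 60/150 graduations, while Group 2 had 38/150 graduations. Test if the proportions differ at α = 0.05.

p̂₁ = 0.4, p̂₂ = 0.253, pooled p̂ = 0.327. z = 2.708. Critical: ±1.96. Reject H₀.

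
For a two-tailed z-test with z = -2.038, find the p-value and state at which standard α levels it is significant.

p = 2·P(Z > |-2.038|) = 2·(1 - Φ(2.038)) ≈ 0.0415. Significant at α = 0.1; Significant at α = 0.05.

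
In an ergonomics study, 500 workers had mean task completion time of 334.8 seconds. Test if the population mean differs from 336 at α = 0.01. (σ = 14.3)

z = (x̄ - μ₀)/(σ/√n) = (334.8 - 336)/(14.3/√500) = -1.876. Critical value: ±2.576. Since |-1.876| ≤ 2.576, Fail to reject H₀.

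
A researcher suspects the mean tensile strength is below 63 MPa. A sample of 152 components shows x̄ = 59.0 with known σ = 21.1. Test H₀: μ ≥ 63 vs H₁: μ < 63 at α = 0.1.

z = -2.337. Critical value: -1.28. Reject H₀.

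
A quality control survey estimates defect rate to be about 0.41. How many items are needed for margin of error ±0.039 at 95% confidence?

n = z²p(1-p)/E² = 1.96²×0.41×0.59/0.039² = 611.0 → n = 611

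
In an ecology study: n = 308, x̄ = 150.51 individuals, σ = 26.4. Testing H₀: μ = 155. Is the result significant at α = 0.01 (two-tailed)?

z = (150.51 - 155)/(26.4/√308) = -2.985. Since |z| > 2.576, significant at α = 0.01.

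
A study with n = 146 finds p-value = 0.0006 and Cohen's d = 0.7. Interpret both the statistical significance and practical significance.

Statistically significant (p = 0.0006 < 0.05). Cohen's d = 0.7 indicates a medium effect size. Both statistical and practical significance should be considered.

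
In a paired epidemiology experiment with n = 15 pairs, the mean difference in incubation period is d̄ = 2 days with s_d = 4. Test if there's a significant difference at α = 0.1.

t = d̄/(s_d/√n) = 2/(4/√15) = 1.936. df = 14, critical t = ±1.761. Reject H₀.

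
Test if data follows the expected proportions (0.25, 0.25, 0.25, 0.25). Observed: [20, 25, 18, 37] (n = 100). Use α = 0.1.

Expected: [25.0, 25.0, 25.0, 25.0]. χ² = 8.72. df = 3, critical = 6.251. Reject H₀.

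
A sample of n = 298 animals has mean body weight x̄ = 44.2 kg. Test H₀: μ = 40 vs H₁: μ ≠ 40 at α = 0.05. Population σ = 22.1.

z = (x̄ - μ₀)/(σ/√n) = (44.2 - 40)/(22.1/√298) = 3.281. Critical value: ±1.96. Since |3.281| > 1.96, Reject H₀.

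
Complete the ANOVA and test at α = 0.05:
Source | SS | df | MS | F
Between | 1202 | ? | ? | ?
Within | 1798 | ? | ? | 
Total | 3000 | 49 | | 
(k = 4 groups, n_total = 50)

df_between = 3, df_within = 46. MS_between = 400.67, MS_within = 39.09. F = 10.251, F_crit ≈ 2.807. Reject H₀.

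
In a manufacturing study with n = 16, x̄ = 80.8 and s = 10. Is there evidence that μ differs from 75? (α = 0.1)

t = (x̄ - μ₀)/(s/√n) = (80.8 - 75)/(10/√16) = 2.32. df = 15, critical t = ±1.753. Reject H₀.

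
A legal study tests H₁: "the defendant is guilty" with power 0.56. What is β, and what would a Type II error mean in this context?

β = 1 - power = 1 - 0.56 = 0.44. A Type II error is failing to reject H₀ when H₀ is false (false negative) — here, failing to conclude that the defendant is guilty when in fact it is true. Consequence: acquitting a guilty person.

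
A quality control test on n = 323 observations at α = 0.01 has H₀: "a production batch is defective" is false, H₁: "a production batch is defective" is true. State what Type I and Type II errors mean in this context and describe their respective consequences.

Type I (false positive): concluding that a production batch is defective when it is not — scrapping a good batch — wasted material and cost for no reason. Type II (false negative): failing to conclude that a production batch is defective when it is — shipping a defective batch — faulty products reach customers. Which is costlier depends on domain priorities and is a judgement call rather than a statistical fact.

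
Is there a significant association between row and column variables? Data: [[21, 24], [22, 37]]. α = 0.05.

χ² = 0.926. df = 1, critical = 3.841. Fail to reject H₀. No evidence of dependence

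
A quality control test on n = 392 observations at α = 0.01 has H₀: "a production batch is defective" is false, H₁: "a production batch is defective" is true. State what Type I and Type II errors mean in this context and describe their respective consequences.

Type I (false positive): concluding that a production batch is defective when it is not — scrapping a good batch — wasted material and cost for no reason. Type II (false negative): failing to conclude that a production batch is defective when it is — shipping a defective batch — faulty products reach customers. Which is costlier depends on domain priorities and is a judgement call rather than a statistical fact.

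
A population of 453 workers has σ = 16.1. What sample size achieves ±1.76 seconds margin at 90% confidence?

Without FPC: n₀ = (1.645×16.1/1.76)² = 226.443. With FPC: n = n₀N/(n₀+N-1) = 151.2 → n = 152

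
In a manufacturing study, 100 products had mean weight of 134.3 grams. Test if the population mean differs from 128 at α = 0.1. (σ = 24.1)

z = (x̄ - μ₀)/(σ/√n) = (134.3 - 128)/(24.1/√100) = 2.614. Critical value: ±1.645. Since |2.614| > 1.645, Reject H₀.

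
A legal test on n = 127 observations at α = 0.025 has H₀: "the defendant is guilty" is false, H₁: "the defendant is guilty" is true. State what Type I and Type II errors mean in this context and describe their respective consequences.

Type I (false positive): concluding that the defendant is guilty when it is not — convicting an innocent person. Type II (false negative): failing to conclude that the defendant is guilty when it is — acquitting a guilty person. Which is costlier depends on domain priorities and is a judgement call rather than a statistical fact.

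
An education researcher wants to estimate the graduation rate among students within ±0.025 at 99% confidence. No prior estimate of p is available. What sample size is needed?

Conservative approach: use p = 0.5 (maximizes p(1-p) = 0.25). n = z²(0.25)/E² = 2.576²×0.25/0.025² = 2654.3 → n = 2655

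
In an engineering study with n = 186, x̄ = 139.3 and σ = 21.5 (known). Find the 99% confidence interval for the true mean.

CI = x̄ ± z*(σ/√n) = 139.3 ± 2.576(21.5/√186) = 139.3 ± 4.06 = (135.24, 143.36)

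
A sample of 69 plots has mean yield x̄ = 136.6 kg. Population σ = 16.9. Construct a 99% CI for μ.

CI = x̄ ± z*(σ/√n) = 136.6 ± 2.576(16.9/√69) = 136.6 ± 5.24 = (131.36, 141.84)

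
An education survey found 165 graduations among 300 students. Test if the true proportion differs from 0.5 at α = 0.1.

p̂ = 0.55, p₀ = 0.5. z = (p̂ - p₀)/√(p₀(1-p₀)/n) = 1.732. Critical: ±1.645. Reject H₀.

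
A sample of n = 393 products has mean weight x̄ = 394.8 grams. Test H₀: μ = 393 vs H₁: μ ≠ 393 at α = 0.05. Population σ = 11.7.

z = (x̄ - μ₀)/(σ/√n) = (394.8 - 393)/(11.7/√393) = 3.05. Critical value: ±1.96. Since |3.05| > 1.96, Reject H₀.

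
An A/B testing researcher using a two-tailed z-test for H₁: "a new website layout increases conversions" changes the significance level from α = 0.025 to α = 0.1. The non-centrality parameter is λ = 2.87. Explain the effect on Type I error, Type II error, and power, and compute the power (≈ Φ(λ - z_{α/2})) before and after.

Increasing α from 0.025 to 0.1:
• Type I error rate increases (α is the Type I rate by definition).
• Critical value moves from z_{α/2} = 2.241 to 1.645, so power = Φ(λ - z_{α/2}) goes from Φ(2.87 - 2.241) = 0.735 to Φ(2.87 - 1.645) = 0.89.
• Type II error rate β = 1 - power therefore decreases (0.265 → 0.11).
Appropriate when false negatives are costly — here, discarding a layout that would have improved conversions — lost revenue.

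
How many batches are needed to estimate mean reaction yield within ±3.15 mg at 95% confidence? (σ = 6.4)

n = (z*σ/E)² = (1.96×6.4/3.15)² = 15.9 → n = 16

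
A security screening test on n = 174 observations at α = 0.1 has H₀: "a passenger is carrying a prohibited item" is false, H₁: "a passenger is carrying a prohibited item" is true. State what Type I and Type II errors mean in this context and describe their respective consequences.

Type I (false positive): concluding that a passenger is carrying a prohibited item when it is not — detaining an innocent passenger — delay and inconvenience. Type II (false negative): failing to conclude that a passenger is carrying a prohibited item when it is — letting a prohibited item through — security breach. Which is costlier depends on domain priorities and is a judgement call rather than a statistical fact.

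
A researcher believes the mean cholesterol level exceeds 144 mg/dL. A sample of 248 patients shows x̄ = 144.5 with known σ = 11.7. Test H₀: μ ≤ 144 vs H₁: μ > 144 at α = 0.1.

z = 0.673. Critical value: 1.28. Fail to reject H₀.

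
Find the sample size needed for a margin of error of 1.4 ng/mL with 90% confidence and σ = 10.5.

n = (z*σ/E)² = (1.645×10.5/1.4)² = 152.2 → n = 153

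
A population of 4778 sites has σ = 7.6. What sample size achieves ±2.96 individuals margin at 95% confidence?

Without FPC: n₀ = (1.96×7.6/2.96)² = 25.325. With FPC: n = n₀N/(n₀+N-1) = 25.2 → n = 26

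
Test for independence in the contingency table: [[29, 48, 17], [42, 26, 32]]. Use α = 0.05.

χ² = 13.34. df = 2, critical = 5.991. Reject H₀. Variables are dependent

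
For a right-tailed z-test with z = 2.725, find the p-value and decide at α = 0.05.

p = P(Z > 2.725) = 1 - Φ(2.725) ≈ 0.0032. Since p < 0.05, reject H₀ (significant) at α = 0.05.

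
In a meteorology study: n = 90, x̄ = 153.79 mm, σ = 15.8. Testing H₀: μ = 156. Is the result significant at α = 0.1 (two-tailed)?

z = (153.79 - 156)/(15.8/√90) = -1.327. Since |z| ≤ 1.645, not significant at α = 0.1.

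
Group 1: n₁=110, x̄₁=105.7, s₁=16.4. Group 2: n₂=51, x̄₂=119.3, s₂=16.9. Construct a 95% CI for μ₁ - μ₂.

Difference = -13.6. SE = √(16.4²/110 + 16.9²/51) = 2.836. CI = (-19.16, -8.04)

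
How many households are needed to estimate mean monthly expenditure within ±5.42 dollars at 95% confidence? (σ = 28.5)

n = (z*σ/E)² = (1.96×28.5/5.42)² = 106.2 → n = 107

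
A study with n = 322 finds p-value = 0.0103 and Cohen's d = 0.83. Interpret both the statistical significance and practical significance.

Statistically significant (p = 0.0103 < 0.05). Cohen's d = 0.83 indicates a large effect size. Both statistical and practical significance should be considered.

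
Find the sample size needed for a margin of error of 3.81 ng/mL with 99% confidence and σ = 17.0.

n = (z*σ/E)² = (2.576×17.0/3.81)² = 132.1 → n = 133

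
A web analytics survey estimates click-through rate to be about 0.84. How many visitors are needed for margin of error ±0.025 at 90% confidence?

n = z²p(1-p)/E² = 1.645²×0.84×0.16/0.025² = 581.9 → n = 582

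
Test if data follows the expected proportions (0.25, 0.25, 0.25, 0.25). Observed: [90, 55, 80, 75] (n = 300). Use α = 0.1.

Expected: [75.0, 75.0, 75.0, 75.0]. χ² = 8.667. df = 3, critical = 6.251. Reject H₀.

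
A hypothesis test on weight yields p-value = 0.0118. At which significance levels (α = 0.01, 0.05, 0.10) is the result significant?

p = 0.0118. Significant at: α = 0.05, 0.1.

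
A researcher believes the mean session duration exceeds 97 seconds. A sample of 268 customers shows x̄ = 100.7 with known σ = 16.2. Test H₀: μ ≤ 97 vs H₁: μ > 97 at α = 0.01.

z = 3.739. Critical value: 2.33. Reject H₀.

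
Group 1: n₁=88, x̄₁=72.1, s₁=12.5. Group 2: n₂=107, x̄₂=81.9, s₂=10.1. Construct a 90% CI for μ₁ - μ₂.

Difference = -9.8. SE = √(12.5²/88 + 10.1²/107) = 1.652. CI = (-12.52, -7.08)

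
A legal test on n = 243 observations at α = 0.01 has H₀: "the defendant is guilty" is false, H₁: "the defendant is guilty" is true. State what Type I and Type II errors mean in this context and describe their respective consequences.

Type I (false positive): concluding that the defendant is guilty when it is not — convicting an innocent person. Type II (false negative): failing to conclude that the defendant is guilty when it is — acquitting a guilty person. Which is costlier depends on domain priorities and is a judgement call rather than a statistical fact.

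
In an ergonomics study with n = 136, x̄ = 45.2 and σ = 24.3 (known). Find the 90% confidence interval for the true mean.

CI = x̄ ± z*(σ/√n) = 45.2 ± 1.645(24.3/√136) = 45.2 ± 3.43 = (41.77, 48.63)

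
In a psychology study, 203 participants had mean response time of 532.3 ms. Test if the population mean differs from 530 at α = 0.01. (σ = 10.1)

z = (x̄ - μ₀)/(σ/√n) = (532.3 - 530)/(10.1/√203) = 3.245. Critical value: ±2.576. Since |3.245| > 2.576, Reject H₀.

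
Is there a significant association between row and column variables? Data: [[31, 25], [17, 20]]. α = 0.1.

χ² = 0.79. df = 1, critical = 2.706. Fail to reject H₀. No evidence of dependence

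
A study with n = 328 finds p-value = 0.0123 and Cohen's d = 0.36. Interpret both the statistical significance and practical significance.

Statistically significant (p = 0.0123 < 0.05). Cohen's d = 0.36 indicates a small effect size. Both statistical and practical significance should be considered.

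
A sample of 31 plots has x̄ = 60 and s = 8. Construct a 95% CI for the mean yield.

CI = x̄ ± t*(s/√n) = 60 ± 2.042(8/√31) = (57.07, 62.93)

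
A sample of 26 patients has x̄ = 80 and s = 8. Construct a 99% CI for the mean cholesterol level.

CI = x̄ ± t*(s/√n) = 80 ± 2.787(8/√26) = (75.63, 84.37)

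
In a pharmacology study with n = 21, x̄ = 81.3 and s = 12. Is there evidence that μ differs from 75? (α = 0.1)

t = (x̄ - μ₀)/(s/√n) = (81.3 - 75)/(12/√21) = 2.406. df = 20, critical t = ±1.725. Reject H₀.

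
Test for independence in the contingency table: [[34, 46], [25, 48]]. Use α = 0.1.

χ² = 1.097. df = 1, critical = 2.706. Fail to reject H₀. No evidence of dependence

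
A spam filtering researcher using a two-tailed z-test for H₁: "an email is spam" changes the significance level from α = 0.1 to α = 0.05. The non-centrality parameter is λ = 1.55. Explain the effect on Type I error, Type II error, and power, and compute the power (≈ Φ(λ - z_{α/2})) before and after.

Decreasing α from 0.1 to 0.05:
• Type I error rate decreases (α is the Type I rate by definition).
• Critical value moves from z_{α/2} = 1.645 to 1.96, so power = Φ(λ - z_{α/2}) goes from Φ(1.55 - 1.645) = 0.462 to Φ(1.55 - 1.96) = 0.341.
• Type II error rate β = 1 - power therefore increases (0.538 → 0.659).
Appropriate when false positives are costly — here, a legitimate email is sent to the spam folder and the user misses it.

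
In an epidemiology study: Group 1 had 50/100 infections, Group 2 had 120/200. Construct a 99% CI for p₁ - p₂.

p̂₁ = 0.5, p̂₂ = 0.6. Difference = -0.1. CI = (-0.257, 0.057)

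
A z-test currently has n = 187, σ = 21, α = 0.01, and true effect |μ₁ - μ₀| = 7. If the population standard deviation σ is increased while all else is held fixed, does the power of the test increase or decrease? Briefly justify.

Power decreases: a larger σ inflates the standard error σ/√n, pulling the sampling distribution under H₁ back toward the critical value.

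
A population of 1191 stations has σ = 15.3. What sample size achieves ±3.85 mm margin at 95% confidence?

Without FPC: n₀ = (1.96×15.3/3.85)² = 60.67. With FPC: n = n₀N/(n₀+N-1) = 57.8 → n = 58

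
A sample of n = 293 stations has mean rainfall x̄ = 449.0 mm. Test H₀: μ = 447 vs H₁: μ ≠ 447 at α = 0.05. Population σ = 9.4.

z = (x̄ - μ₀)/(σ/√n) = (449.0 - 447)/(9.4/√293) = 3.642. Critical value: ±1.96. Since |3.642| > 1.96, Reject H₀.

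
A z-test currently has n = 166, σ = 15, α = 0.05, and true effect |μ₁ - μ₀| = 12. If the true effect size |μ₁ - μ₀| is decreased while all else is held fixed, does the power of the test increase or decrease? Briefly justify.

Power decreases: a smaller true effect decreases the non-centrality λ = |μ₁ - μ₀|/(σ/√n).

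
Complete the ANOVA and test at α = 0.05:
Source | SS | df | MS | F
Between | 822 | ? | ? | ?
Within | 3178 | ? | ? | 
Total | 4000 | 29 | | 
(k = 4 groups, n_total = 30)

df_between = 3, df_within = 26. MS_between = 274.0, MS_within = 122.23. F = 2.242, F_crit ≈ 2.975. Fail to reject H₀.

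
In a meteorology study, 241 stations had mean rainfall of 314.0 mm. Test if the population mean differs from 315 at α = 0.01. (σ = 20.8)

z = (x̄ - μ₀)/(σ/√n) = (314.0 - 315)/(20.8/√241) = -0.746. Critical value: ±2.576. Since |-0.746| ≤ 2.576, Fail to reject H₀.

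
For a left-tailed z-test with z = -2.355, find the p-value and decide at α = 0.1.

p = P(Z < -2.355) = Φ(-2.355) ≈ 0.0093. Since p < 0.1, reject H₀ (significant) at α = 0.1.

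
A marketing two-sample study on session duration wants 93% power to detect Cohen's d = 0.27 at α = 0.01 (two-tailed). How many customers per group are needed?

z_{α/2} = 2.576, z_β = Φ⁻¹(0.93) = 1.476. For small effect (d = 0.27): n per group = 2(z_{α/2} + z_β)²/d² = 2(2.576 + 1.476)²/0.27² = 450.4 → 451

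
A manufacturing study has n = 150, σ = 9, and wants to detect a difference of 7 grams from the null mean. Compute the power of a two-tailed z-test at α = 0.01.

SE = σ/√n = 9/√150 = 0.735. Non-centrality λ = d/SE = 7/0.735 = 9.526. Power ≈ Φ(λ - z_{α/2}) = Φ(9.526 - 2.576) = Φ(6.95) = 1.0.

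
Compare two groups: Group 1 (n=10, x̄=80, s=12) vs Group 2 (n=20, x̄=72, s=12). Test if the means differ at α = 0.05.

Pooled sp = 12.0. t = 1.721, df = 28. Critical t = ±2.048. Fail to reject H₀.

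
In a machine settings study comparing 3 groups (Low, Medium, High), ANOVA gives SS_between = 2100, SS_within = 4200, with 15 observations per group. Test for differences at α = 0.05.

df_between = 2, df_within = 42. F = MS_between/MS_within = 1050.0/100.0 = 10.5. F_crit ≈ 3.22. Reject H₀. At least one mean differs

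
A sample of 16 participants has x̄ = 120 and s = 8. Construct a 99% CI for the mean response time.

CI = x̄ ± t*(s/√n) = 120 ± 2.947(8/√16) = (114.11, 125.89)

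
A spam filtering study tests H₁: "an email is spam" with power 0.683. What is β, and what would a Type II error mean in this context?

β = 1 - power = 1 - 0.683 = 0.317. A Type II error is failing to reject H₀ when H₀ is false (false negative) — here, failing to conclude that an email is spam when in fact it is true. Consequence: a spam email lands in the inbox.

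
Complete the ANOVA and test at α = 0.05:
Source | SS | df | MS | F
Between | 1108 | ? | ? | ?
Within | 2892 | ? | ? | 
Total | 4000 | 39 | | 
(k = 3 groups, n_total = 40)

df_between = 2, df_within = 37. MS_between = 554.0, MS_within = 78.16. F = 7.088, F_crit ≈ 3.252. Reject H₀.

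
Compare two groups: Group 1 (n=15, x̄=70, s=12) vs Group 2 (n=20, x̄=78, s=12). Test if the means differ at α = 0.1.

Pooled sp = 12.0. t = -1.952, df = 33. Critical t = ±1.692. Reject H₀.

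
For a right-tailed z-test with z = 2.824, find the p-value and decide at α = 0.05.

p = P(Z > 2.824) = 1 - Φ(2.824) ≈ 0.0024. Since p < 0.05, reject H₀ (significant) at α = 0.05.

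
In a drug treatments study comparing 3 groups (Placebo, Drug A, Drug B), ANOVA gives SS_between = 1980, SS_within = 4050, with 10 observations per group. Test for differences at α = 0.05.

df_between = 2, df_within = 27. F = MS_between/MS_within = 990.0/150.0 = 6.6. F_crit ≈ 3.354. Reject H₀. At least one mean differs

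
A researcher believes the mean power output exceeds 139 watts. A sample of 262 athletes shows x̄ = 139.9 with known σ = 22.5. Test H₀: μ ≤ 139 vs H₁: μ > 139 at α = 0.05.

z = 0.647. Critical value: 1.645. Fail to reject H₀.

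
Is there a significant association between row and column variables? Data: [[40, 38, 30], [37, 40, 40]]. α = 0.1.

χ² = 1.239. df = 2, critical = 4.605. Fail to reject H₀. No evidence of dependence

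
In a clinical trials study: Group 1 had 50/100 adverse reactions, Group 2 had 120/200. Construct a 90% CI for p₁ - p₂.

p̂₁ = 0.5, p̂₂ = 0.6. Difference = -0.1. CI = (-0.2, 0.0)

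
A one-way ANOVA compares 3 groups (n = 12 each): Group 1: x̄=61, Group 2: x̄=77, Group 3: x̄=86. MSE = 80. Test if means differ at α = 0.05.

Grand mean = 74.67. SS_between = 3848.0, MS_between = 1924.0. F = 24.05, F_crit ≈ 3.285. Reject H₀.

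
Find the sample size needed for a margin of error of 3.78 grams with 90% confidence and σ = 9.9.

n = (z*σ/E)² = (1.645×9.9/3.78)² = 18.6 → n = 19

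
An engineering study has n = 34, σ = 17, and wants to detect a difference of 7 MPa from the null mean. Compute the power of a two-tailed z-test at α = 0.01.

SE = σ/√n = 17/√34 = 2.915. Non-centrality λ = d/SE = 7/2.915 = 2.401. Power ≈ Φ(λ - z_{α/2}) = Φ(2.401 - 2.576) = Φ(-0.175) = 0.431.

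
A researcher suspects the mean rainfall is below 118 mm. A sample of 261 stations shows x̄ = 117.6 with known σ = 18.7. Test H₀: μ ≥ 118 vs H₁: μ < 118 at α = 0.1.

z = -0.346. Critical value: -1.28. Fail to reject H₀.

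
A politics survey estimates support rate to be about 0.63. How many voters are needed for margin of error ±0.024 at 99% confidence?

n = z²p(1-p)/E² = 2.576²×0.63×0.37/0.024² = 2685.4 → n = 2686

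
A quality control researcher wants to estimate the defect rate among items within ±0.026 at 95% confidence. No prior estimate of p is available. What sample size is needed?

Conservative approach: use p = 0.5 (maximizes p(1-p) = 0.25). n = z²(0.25)/E² = 1.96²×0.25/0.026² = 1420.7 → n = 1421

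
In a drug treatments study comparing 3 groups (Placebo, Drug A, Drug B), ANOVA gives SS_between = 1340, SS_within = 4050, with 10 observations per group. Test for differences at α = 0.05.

df_between = 2, df_within = 27. F = MS_between/MS_within = 670.0/150.0 = 4.467. F_crit ≈ 3.354. Reject H₀. At least one mean differs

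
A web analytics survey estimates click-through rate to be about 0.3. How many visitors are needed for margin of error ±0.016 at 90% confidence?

n = z²p(1-p)/E² = 1.645²×0.3×0.7/0.016² = 2219.8 → n = 2220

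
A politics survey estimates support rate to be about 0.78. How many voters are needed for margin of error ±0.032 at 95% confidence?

n = z²p(1-p)/E² = 1.96²×0.78×0.22/0.032² = 643.8 → n = 644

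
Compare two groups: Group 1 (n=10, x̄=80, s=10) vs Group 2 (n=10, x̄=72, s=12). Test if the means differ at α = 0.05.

Pooled sp = 11.05. t = 1.62, df = 18. Critical t = ±2.101. Fail to reject H₀.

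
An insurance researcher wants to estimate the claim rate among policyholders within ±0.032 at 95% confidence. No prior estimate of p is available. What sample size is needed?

Conservative approach: use p = 0.5 (maximizes p(1-p) = 0.25). n = z²(0.25)/E² = 1.96²×0.25/0.032² = 937.9 → n = 938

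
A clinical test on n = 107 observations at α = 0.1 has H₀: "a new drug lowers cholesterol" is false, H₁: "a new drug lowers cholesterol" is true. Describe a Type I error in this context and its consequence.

Type I error: rejecting H₀ when it is true — concluding that a new drug lowers cholesterol when in fact it is not. Consequence: approving an ineffective drug — patients take a useless medication and may skip effective alternatives.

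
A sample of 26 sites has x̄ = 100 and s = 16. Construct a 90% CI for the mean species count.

CI = x̄ ± t*(s/√n) = 100 ± 1.708(16/√26) = (94.64, 105.36)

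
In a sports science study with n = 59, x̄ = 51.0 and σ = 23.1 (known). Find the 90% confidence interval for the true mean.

CI = x̄ ± z*(σ/√n) = 51.0 ± 1.645(23.1/√59) = 51.0 ± 4.95 = (46.05, 55.95)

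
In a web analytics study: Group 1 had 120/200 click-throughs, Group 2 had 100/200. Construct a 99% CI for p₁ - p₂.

p̂₁ = 0.6, p̂₂ = 0.5. Difference = 0.1. CI = (-0.028, 0.228)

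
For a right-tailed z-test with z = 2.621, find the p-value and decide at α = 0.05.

p = P(Z > 2.621) = 1 - Φ(2.621) ≈ 0.0044. Since p < 0.05, reject H₀ (significant) at α = 0.05.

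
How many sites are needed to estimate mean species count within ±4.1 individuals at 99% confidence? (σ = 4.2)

n = (z*σ/E)² = (2.576×4.2/4.1)² = 7.0 → n = 7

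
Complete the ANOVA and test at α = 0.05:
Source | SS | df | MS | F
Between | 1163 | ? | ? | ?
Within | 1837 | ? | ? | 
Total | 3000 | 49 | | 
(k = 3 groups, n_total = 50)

df_between = 2, df_within = 47. MS_between = 581.5, MS_within = 39.09. F = 14.878, F_crit ≈ 3.195. Reject H₀.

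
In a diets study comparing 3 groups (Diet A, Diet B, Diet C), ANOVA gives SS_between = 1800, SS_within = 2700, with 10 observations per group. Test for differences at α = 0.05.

df_between = 2, df_within = 27. F = MS_between/MS_within = 900.0/100.0 = 9.0. F_crit ≈ 3.354. Reject H₀. At least one mean differs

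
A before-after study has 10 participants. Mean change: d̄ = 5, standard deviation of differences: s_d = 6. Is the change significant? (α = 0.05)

t = d̄/(s_d/√n) = 5/(6/√10) = 2.635. df = 9, critical t = ±2.262. Reject H₀.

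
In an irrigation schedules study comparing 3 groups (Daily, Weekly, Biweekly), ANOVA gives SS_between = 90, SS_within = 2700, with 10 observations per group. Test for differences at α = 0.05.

df_between = 2, df_within = 27. F = MS_between/MS_within = 45.0/100.0 = 0.45. F_crit ≈ 3.354. Fail to reject H₀.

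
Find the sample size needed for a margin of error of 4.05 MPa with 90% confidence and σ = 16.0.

n = (z*σ/E)² = (1.645×16.0/4.05)² = 42.2 → n = 43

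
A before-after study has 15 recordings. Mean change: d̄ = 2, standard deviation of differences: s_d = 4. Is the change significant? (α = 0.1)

t = d̄/(s_d/√n) = 2/(4/√15) = 1.936. df = 14, critical t = ±1.761. Reject H₀.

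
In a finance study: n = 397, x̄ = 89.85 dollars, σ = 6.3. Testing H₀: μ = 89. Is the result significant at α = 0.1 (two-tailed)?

z = (89.85 - 89)/(6.3/√397) = 2.688. Since |z| > 1.645, significant at α = 0.1.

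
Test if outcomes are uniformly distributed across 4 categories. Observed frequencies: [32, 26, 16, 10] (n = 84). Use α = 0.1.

Expected = 21 each. χ² = Σ(O-E)²/E = 13.905. df = 3, critical value = 6.251. Reject H₀.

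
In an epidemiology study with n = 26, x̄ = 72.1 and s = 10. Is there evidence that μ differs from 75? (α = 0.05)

t = (x̄ - μ₀)/(s/√n) = (72.1 - 75)/(10/√26) = -1.479. df = 25, critical t = ±2.06. Fail to reject H₀.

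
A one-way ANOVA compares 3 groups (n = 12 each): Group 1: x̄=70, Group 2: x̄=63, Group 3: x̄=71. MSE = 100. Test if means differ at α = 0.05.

Grand mean = 68.0. SS_between = 456.0, MS_between = 228.0. F = 2.28, F_crit ≈ 3.285. Fail to reject H₀.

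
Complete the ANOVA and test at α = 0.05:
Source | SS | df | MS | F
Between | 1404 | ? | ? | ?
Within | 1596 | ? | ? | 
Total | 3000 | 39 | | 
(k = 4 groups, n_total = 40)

df_between = 3, df_within = 36. MS_between = 468.0, MS_within = 44.33. F = 10.556, F_crit ≈ 2.866. Reject H₀.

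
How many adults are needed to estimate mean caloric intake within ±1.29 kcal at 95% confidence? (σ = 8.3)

n = (z*σ/E)² = (1.96×8.3/1.29)² = 159.03 → n = 160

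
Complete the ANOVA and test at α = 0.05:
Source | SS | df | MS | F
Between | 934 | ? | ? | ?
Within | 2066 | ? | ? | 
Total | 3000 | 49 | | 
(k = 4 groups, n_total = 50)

df_between = 3, df_within = 46. MS_between = 311.33, MS_within = 44.91. F = 6.932, F_crit ≈ 2.807. Reject H₀.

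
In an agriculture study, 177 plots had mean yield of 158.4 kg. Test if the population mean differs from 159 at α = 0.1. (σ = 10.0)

z = (x̄ - μ₀)/(σ/√n) = (158.4 - 159)/(10.0/√177) = -0.798. Critical value: ±1.645. Since |-0.798| ≤ 1.645, Fail to reject H₀.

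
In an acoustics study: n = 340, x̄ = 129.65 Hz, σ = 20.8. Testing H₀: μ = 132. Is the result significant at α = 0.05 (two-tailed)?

z = (129.65 - 132)/(20.8/√340) = -2.083. Since |z| > 1.96, significant at α = 0.05.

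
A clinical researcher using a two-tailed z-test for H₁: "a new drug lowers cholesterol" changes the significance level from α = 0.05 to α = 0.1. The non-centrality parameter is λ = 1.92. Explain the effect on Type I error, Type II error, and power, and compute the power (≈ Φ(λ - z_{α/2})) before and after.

Increasing α from 0.05 to 0.1:
• Type I error rate increases (α is the Type I rate by definition).
• Critical value moves from z_{α/2} = 1.96 to 1.645, so power = Φ(λ - z_{α/2}) goes from Φ(1.92 - 1.96) = 0.484 to Φ(1.92 - 1.645) = 0.608.
• Type II error rate β = 1 - power therefore decreases (0.516 → 0.392).
Appropriate when false negatives are costly — here, shelving an effective drug — patients miss out on a treatment that would have helped.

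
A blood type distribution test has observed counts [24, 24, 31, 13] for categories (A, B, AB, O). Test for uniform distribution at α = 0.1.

Expected = 23 each. χ² = Σ(O-E)²/E = 7.217. df = 3, critical value = 6.251. Reject H₀.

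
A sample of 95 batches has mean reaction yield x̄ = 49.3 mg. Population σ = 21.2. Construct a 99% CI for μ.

CI = x̄ ± z*(σ/√n) = 49.3 ± 2.576(21.2/√95) = 49.3 ± 5.6 = (43.7, 54.9)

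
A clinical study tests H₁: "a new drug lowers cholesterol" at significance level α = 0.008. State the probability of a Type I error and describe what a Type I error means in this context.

P(Type I error) = α = 0.008. A Type I error is rejecting H₀ when H₀ is actually true (false positive) — here, concluding that a new drug lowers cholesterol when in fact this is not the case. Consequence: approving an ineffective drug — patients take a useless medication and may skip effective alternatives.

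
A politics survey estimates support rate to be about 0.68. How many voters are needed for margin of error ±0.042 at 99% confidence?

n = z²p(1-p)/E² = 2.576²×0.68×0.32/0.042² = 818.6 → n = 819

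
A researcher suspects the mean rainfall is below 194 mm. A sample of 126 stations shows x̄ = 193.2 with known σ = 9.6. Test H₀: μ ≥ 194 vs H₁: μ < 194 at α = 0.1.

z = -0.935. Critical value: -1.28. Fail to reject H₀.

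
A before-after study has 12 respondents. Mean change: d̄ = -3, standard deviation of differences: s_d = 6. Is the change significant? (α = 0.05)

t = d̄/(s_d/√n) = -3/(6/√12) = -1.732. df = 11, critical t = ±2.201. Fail to reject H₀.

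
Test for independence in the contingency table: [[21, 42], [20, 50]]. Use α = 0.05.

χ² = 0.353. df = 1, critical = 3.841. Fail to reject H₀. No evidence of dependence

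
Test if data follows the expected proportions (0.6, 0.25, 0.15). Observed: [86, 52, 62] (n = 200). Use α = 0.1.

Expected: [120.0, 50.0, 30.0]. χ² = 43.847. df = 2, critical = 4.605. Reject H₀.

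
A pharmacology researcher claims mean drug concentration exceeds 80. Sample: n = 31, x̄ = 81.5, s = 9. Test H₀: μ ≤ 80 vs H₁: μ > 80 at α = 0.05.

t = (81.5 - 80)/(9/√31) = 0.928, df = 30. Critical t = 1.697. Fail to reject H₀.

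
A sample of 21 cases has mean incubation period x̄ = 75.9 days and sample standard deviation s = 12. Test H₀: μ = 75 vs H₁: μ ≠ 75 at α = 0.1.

t = (x̄ - μ₀)/(s/√n) = (75.9 - 75)/(12/√21) = 0.344. df = 20, critical t = ±1.725. Fail to reject H₀.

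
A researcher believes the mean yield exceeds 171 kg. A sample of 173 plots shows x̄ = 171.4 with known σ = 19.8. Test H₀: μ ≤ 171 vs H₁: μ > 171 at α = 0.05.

z = 0.266. Critical value: 1.645. Fail to reject H₀.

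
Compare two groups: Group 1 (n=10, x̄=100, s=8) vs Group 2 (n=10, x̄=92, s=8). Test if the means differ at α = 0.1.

Pooled sp = 8.0. t = 2.236, df = 18. Critical t = ±1.734. Reject H₀.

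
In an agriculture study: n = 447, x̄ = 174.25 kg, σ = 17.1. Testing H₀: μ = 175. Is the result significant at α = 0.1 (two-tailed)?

z = (174.25 - 175)/(17.1/√447) = -0.927. Since |z| ≤ 1.645, not significant at α = 0.1.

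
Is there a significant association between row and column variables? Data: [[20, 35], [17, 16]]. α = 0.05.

χ² = 1.943. df = 1, critical = 3.841. Fail to reject H₀. No evidence of dependence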